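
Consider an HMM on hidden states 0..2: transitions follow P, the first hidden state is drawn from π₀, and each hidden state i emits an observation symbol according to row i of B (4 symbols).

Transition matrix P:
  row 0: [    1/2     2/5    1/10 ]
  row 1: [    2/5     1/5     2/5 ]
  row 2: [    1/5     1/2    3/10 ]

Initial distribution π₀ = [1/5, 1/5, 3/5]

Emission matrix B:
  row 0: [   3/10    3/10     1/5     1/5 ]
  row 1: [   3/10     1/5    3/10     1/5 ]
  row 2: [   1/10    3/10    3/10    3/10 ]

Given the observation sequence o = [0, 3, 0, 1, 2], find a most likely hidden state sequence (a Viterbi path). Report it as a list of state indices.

t=0: δ = [6.000e-02, 6.000e-02, 6.000e-02]  (obs o_0=0)
t=1: δ = [6.000e-03, 6.000e-03, 7.200e-03]  ψ = [0, 2, 1]  (obs o_1=3)
t=2: δ = [9.000e-04, 1.080e-03, 2.400e-04]  ψ = [0, 2, 1]  (obs o_2=0)
t=3: δ = [1.350e-04, 7.200e-05, 1.296e-04]  ψ = [0, 0, 1]  (obs o_3=1)
t=4: δ = [1.350e-05, 1.944e-05, 1.166e-05]  ψ = [0, 2, 2]  (obs o_4=2)
backtrack: best end state = 1; path = [1, 2, 1, 2, 1]

path = [1, 2, 1, 2, 1]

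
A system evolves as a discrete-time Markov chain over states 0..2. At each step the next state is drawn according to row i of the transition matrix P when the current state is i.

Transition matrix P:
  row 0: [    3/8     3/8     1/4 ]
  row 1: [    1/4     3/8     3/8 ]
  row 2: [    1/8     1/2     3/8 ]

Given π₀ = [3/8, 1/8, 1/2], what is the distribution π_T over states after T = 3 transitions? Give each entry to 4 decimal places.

π = [0.2366, 0.4182, 0.3452]

t=0: π = [0.3750, 0.1250, 0.5000]
t=1: π = [0.2344, 0.4375, 0.3281]
t=2: π = [0.2383, 0.4160, 0.3457]
t=3: π = [0.2366, 0.4182, 0.3452]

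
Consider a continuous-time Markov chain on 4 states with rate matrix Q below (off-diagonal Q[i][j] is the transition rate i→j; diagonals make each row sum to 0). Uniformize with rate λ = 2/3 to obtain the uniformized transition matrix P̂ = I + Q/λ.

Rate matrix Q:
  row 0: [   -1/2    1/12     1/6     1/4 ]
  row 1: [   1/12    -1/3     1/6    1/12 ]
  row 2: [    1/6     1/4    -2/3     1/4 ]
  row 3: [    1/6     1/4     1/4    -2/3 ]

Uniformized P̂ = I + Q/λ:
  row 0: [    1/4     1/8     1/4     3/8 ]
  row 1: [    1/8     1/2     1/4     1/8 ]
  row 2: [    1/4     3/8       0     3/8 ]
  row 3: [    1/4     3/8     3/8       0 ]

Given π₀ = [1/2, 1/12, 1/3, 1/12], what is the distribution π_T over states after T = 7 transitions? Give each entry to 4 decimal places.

t=0: π = [0.5000, 0.0833, 0.3333, 0.0833]
t=1: π = [0.2396, 0.2604, 0.1771, 0.3229]
t=2: π = [0.2174, 0.3477, 0.2461, 0.1888]
t=3: π = [0.2065, 0.3641, 0.2121, 0.2173]
t=4: π = [0.2045, 0.3689, 0.2241, 0.2025]
t=5: π = [0.2039, 0.3700, 0.2193, 0.2068]
t=6: π = [0.2038, 0.3703, 0.2210, 0.2049]
t=7: π = [0.2037, 0.3703, 0.2204, 0.2056]

π = [0.2037, 0.3703, 0.2204, 0.2056]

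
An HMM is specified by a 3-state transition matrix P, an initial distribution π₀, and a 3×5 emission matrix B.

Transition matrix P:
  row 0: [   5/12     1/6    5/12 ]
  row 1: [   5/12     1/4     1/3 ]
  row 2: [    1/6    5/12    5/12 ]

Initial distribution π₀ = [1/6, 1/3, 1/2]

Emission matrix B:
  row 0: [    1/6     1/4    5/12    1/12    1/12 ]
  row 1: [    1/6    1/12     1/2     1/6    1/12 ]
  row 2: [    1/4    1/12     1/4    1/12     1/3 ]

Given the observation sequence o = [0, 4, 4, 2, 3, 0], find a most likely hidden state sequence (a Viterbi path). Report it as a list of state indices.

path = [2, 2, 2, 1, 0, 2]

t=0: δ = [2.778e-02, 5.556e-02, 1.250e-01]  (obs o_0=0)
t=1: δ = [1.929e-03, 4.340e-03, 1.736e-02]  ψ = [1, 2, 2]  (obs o_1=4)
t=2: δ = [2.411e-04, 6.028e-04, 2.411e-03]  ψ = [2, 2, 2]  (obs o_2=4)
t=3: δ = [1.674e-04, 5.023e-04, 2.512e-04]  ψ = [2, 2, 2]  (obs o_3=2)
t=4: δ = [1.744e-05, 2.093e-05, 1.395e-05]  ψ = [1, 1, 1]  (obs o_4=3)
t=5: δ = [1.454e-06, 9.690e-07, 1.817e-06]  ψ = [1, 2, 0]  (obs o_5=0)
backtrack: best end state = 2; path = [2, 2, 2, 1, 0, 2]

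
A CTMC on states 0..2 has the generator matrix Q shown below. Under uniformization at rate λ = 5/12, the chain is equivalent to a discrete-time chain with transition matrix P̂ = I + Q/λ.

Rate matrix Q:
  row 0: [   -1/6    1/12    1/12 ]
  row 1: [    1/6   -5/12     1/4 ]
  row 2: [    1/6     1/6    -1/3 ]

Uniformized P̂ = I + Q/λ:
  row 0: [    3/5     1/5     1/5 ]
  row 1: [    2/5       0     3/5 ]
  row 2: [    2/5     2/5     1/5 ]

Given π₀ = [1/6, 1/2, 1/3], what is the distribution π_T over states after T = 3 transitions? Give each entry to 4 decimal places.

π = [0.4973, 0.2040, 0.2987]

t=0: π = [0.1667, 0.5000, 0.3333]
t=1: π = [0.4333, 0.1667, 0.4000]
t=2: π = [0.4867, 0.2467, 0.2667]
t=3: π = [0.4973, 0.2040, 0.2987]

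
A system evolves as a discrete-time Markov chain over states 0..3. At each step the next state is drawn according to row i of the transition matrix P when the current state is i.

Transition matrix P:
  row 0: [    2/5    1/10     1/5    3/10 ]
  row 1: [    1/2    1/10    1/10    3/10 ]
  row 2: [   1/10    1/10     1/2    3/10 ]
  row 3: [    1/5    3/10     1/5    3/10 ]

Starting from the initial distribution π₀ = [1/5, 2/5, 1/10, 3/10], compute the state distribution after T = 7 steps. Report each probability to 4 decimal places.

t=0: π = [0.2000, 0.4000, 0.1000, 0.3000]
t=1: π = [0.3500, 0.1600, 0.1900, 0.3000]
t=2: π = [0.2990, 0.1600, 0.2410, 0.3000]
t=3: π = [0.2837, 0.1600, 0.2563, 0.3000]
t=4: π = [0.2791, 0.1600, 0.2609, 0.3000]
t=5: π = [0.2777, 0.1600, 0.2623, 0.3000]
t=6: π = [0.2773, 0.1600, 0.2627, 0.3000]
t=7: π = [0.2772, 0.1600, 0.2628, 0.3000]

π = [0.2772, 0.1600, 0.2628, 0.3000]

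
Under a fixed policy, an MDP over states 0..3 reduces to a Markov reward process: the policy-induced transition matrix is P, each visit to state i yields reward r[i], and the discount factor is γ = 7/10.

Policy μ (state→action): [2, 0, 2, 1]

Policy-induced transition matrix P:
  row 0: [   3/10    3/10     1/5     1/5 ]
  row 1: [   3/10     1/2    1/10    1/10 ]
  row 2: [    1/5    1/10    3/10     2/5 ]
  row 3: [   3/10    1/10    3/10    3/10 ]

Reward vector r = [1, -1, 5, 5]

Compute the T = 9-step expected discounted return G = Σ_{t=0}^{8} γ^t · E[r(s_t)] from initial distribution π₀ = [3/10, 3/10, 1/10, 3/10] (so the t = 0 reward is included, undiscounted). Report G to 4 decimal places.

t=0: π = [0.3000, 0.3000, 0.1000, 0.3000], E[r] = 2.0000, γ^t·E[r] = 2.000000, running G = 2.000000
t=1: π = [0.2900, 0.2800, 0.2100, 0.2200], E[r] = 2.1600, γ^t·E[r] = 1.512000, running G = 3.512000
t=2: π = [0.2790, 0.2700, 0.2150, 0.2360], E[r] = 2.2640, γ^t·E[r] = 1.109360, running G = 4.621360
t=3: π = [0.2785, 0.2638, 0.2181, 0.2396], E[r] = 2.3032, γ^t·E[r] = 0.789998, running G = 5.411358
t=4: π = [0.2782, 0.2612, 0.2194, 0.2412], E[r] = 2.3199, γ^t·E[r] = 0.557013, running G = 5.968370
t=5: π = [0.2781, 0.2601, 0.2199, 0.2419], E[r] = 2.3270, γ^t·E[r] = 0.391099, running G = 6.359469
t=6: π = [0.2780, 0.2597, 0.2202, 0.2422], E[r] = 2.3300, γ^t·E[r] = 0.274122, running G = 6.633591
t=7: π = [0.2780, 0.2595, 0.2203, 0.2423], E[r] = 2.3313, γ^t·E[r] = 0.191990, running G = 6.825581
t=8: π = [0.2780, 0.2594, 0.2203, 0.2423], E[r] = 2.3318, γ^t·E[r] = 0.134424, running G = 6.960006

G = 6.9600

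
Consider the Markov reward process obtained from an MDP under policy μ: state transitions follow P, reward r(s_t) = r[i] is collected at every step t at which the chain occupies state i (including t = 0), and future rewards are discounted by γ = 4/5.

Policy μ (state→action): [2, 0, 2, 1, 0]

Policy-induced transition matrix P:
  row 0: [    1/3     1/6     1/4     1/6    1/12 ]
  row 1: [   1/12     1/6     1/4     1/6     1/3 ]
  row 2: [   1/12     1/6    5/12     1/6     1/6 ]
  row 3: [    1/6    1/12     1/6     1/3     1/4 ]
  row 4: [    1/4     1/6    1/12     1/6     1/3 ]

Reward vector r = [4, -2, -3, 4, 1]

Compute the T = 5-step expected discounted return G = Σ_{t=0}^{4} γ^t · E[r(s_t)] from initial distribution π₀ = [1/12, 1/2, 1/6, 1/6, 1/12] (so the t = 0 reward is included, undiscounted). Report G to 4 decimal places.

t=0: π = [0.0833, 0.5000, 0.1667, 0.1667, 0.0833], E[r] = -0.4167, γ^t·E[r] = -0.416667, running G = -0.416667
t=1: π = [0.1319, 0.1528, 0.2500, 0.1944, 0.2708], E[r] = 0.5208, γ^t·E[r] = 0.416667, running G = 0.000000
t=2: π = [0.1777, 0.1505, 0.2303, 0.1991, 0.2425], E[r] = 0.7575, γ^t·E[r] = 0.484815, running G = 0.484815
t=3: π = [0.1848, 0.1501, 0.2314, 0.1998, 0.2339], E[r] = 0.7780, γ^t·E[r] = 0.398346, running G = 0.883160
t=4: π = [0.1852, 0.1500, 0.2329, 0.2000, 0.2319], E[r] = 0.7737, γ^t·E[r] = 0.316907, running G = 1.200067

G = 1.2001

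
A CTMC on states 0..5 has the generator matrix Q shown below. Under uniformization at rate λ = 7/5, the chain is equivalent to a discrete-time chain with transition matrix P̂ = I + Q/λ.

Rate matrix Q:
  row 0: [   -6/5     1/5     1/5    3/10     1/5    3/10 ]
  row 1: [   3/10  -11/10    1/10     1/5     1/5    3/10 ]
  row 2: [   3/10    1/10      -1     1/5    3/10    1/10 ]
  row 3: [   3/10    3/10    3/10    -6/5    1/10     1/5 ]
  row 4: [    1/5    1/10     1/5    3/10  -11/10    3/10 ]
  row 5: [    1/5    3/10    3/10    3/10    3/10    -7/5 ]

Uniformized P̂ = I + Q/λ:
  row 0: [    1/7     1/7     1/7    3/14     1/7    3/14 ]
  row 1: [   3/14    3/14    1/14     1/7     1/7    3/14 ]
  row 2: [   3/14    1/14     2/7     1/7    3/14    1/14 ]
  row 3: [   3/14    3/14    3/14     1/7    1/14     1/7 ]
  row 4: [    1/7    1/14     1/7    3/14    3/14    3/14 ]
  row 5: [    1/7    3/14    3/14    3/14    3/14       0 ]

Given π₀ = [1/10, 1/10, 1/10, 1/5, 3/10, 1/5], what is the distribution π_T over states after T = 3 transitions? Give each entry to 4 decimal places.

t=0: π = [0.1000, 0.1000, 0.1000, 0.2000, 0.3000, 0.2000]
t=1: π = [0.1714, 0.1500, 0.1786, 0.1857, 0.1714, 0.1429]
t=2: π = [0.1796, 0.1520, 0.1811, 0.1776, 0.1648, 0.1449]
t=3: π = [0.1793, 0.1520, 0.1809, 0.1778, 0.1652, 0.1447]

π = [0.1793, 0.1520, 0.1809, 0.1778, 0.1652, 0.1447]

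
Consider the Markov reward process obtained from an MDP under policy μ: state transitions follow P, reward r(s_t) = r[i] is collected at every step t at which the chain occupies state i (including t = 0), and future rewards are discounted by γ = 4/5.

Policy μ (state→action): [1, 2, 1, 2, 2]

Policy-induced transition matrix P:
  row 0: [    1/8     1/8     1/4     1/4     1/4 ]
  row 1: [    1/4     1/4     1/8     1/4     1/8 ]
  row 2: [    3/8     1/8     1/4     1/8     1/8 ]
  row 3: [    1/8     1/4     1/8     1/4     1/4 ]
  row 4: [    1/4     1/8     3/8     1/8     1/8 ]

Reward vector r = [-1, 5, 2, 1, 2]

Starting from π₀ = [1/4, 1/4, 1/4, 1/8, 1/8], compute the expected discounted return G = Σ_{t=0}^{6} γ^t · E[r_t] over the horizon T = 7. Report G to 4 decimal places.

t=0: π = [0.2500, 0.2500, 0.2500, 0.1250, 0.1250], E[r] = 1.8750, γ^t·E[r] = 1.875000, running G = 1.875000
t=1: π = [0.2344, 0.1719, 0.2188, 0.2031, 0.1719], E[r] = 1.6094, γ^t·E[r] = 1.287500, running G = 3.162500
t=2: π = [0.2227, 0.1719, 0.2246, 0.2012, 0.1797], E[r] = 1.6465, γ^t·E[r] = 1.053750, running G = 4.216250
t=3: π = [0.2251, 0.1716, 0.2258, 0.1995, 0.1780], E[r] = 1.6401, γ^t·E[r] = 0.839750, running G = 5.056000
t=4: π = [0.2252, 0.1714, 0.2259, 0.1995, 0.1781], E[r] = 1.6392, γ^t·E[r] = 0.671400, running G = 5.727400
t=5: π = [0.2251, 0.1714, 0.2259, 0.1995, 0.1781], E[r] = 1.6391, γ^t·E[r] = 0.537114, running G = 6.264514
t=6: π = [0.2252, 0.1714, 0.2259, 0.1995, 0.1781], E[r] = 1.6391, γ^t·E[r] = 0.429683, running G = 6.694197

G = 6.6942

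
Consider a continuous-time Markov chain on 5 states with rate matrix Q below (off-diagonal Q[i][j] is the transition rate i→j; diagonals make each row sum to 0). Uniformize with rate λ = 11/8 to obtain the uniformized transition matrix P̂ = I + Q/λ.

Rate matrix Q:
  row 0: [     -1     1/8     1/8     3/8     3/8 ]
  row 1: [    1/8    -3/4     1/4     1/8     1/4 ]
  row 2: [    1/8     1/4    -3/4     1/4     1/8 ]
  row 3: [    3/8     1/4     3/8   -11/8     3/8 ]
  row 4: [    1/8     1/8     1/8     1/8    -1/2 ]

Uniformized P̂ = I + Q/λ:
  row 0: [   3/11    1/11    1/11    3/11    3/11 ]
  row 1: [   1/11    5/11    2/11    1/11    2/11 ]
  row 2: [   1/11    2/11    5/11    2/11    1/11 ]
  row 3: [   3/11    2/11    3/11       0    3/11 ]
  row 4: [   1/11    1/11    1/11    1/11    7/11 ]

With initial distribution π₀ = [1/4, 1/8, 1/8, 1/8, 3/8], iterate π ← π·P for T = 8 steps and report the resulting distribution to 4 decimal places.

t=0: π = [0.2500, 0.1250, 0.1250, 0.1250, 0.3750]
t=1: π = [0.1591, 0.1591, 0.1705, 0.1364, 0.3750]
t=2: π = [0.1446, 0.1767, 0.1921, 0.1229, 0.3636]
t=3: π = [0.1396, 0.1838, 0.1992, 0.1235, 0.3540]
t=4: π = [0.1387, 0.1871, 0.2025, 0.1232, 0.3485]
t=5: π = [0.1385, 0.1885, 0.2039, 0.1233, 0.3456]
t=6: π = [0.1385, 0.1892, 0.2046, 0.1234, 0.3442]
t=7: π = [0.1385, 0.1895, 0.2050, 0.1235, 0.3435]
t=8: π = [0.1385, 0.1897, 0.2051, 0.1235, 0.3431]

π = [0.1385, 0.1897, 0.2051, 0.1235, 0.3431]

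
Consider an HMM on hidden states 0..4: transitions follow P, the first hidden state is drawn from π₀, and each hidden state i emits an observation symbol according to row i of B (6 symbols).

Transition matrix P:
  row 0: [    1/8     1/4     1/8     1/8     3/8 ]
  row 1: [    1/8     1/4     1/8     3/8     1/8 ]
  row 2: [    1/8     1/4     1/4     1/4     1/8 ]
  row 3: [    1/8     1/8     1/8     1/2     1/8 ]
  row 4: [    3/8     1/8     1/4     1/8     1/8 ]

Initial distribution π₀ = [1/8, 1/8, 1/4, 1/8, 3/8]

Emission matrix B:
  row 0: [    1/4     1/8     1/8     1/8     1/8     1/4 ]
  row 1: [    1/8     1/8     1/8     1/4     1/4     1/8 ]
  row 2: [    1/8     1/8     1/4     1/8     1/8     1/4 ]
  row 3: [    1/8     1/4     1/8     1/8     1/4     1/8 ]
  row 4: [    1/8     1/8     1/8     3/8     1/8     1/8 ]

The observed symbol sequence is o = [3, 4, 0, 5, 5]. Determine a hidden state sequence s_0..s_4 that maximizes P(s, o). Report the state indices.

path = [4, 0, 4, 0, 4]

t=0: δ = [1.562e-02, 3.125e-02, 3.125e-02, 1.562e-02, 1.406e-01]  (obs o_0=3)
t=1: δ = [6.592e-03, 4.395e-03, 4.395e-03, 4.395e-03, 2.197e-03]  ψ = [4, 4, 4, 4, 4]  (obs o_1=4)
t=2: δ = [2.060e-04, 2.060e-04, 1.373e-04, 2.747e-04, 3.090e-04]  ψ = [0, 0, 2, 3, 0]  (obs o_2=0)
t=3: δ = [2.897e-05, 6.437e-06, 1.931e-05, 1.717e-05, 9.656e-06]  ψ = [4, 0, 4, 3, 0]  (obs o_3=5)
t=4: δ = [9.052e-07, 9.052e-07, 1.207e-06, 1.073e-06, 1.358e-06]  ψ = [0, 0, 2, 3, 0]  (obs o_4=5)
backtrack: best end state = 4; path = [4, 0, 4, 0, 4]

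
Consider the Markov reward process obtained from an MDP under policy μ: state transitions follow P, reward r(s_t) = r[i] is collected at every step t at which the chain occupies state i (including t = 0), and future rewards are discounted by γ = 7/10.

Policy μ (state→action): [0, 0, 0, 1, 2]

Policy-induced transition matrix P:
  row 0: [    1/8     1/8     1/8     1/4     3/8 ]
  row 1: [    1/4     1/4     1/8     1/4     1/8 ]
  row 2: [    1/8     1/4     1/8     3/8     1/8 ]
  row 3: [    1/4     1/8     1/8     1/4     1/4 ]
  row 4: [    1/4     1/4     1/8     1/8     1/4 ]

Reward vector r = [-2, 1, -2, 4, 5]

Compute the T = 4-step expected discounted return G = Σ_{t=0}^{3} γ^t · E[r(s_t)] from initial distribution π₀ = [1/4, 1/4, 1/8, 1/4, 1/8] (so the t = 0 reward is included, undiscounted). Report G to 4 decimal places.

t=0: π = [0.2500, 0.2500, 0.1250, 0.2500, 0.1250], E[r] = 1.1250, γ^t·E[r] = 1.125000, running G = 1.125000
t=1: π = [0.2031, 0.1875, 0.1250, 0.2500, 0.2344], E[r] = 1.7031, γ^t·E[r] = 1.192188, running G = 2.317188
t=2: π = [0.2090, 0.1934, 0.1250, 0.2363, 0.2363], E[r] = 1.6523, γ^t·E[r] = 0.809648, running G = 3.126836
t=3: π = [0.2083, 0.1943, 0.1250, 0.2361, 0.2363], E[r] = 1.6538, γ^t·E[r] = 0.567256, running G = 3.694092

G = 3.6941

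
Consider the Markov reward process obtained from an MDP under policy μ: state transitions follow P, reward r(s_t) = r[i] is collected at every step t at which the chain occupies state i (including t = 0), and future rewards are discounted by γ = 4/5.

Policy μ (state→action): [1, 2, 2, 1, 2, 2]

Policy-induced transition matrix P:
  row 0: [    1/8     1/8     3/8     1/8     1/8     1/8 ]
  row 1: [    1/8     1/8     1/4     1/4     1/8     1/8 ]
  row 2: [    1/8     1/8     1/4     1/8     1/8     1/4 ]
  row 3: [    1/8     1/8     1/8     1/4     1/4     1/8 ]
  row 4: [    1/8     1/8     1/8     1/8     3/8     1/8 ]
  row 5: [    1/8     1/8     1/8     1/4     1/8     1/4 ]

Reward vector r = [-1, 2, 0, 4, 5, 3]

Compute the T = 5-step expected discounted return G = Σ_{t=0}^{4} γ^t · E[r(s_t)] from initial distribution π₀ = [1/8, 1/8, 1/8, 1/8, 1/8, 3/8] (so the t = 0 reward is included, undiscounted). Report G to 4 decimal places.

G = 7.9567

t=0: π = [0.1250, 0.1250, 0.1250, 0.1250, 0.1250, 0.3750], E[r] = 2.3750, γ^t·E[r] = 2.375000, running G = 2.375000
t=1: π = [0.1250, 0.1250, 0.1875, 0.2031, 0.1719, 0.1875], E[r] = 2.3594, γ^t·E[r] = 1.887500, running G = 4.262500
t=2: π = [0.1250, 0.1250, 0.1953, 0.1895, 0.1934, 0.1719], E[r] = 2.3652, γ^t·E[r] = 1.513750, running G = 5.776250
t=3: π = [0.1250, 0.1250, 0.1963, 0.1858, 0.1970, 0.1709], E[r] = 2.3660, γ^t·E[r] = 1.211375, running G = 6.987625
t=4: π = [0.1250, 0.1250, 0.1964, 0.1852, 0.1975, 0.1709], E[r] = 2.3659, γ^t·E[r] = 0.969088, running G = 7.956713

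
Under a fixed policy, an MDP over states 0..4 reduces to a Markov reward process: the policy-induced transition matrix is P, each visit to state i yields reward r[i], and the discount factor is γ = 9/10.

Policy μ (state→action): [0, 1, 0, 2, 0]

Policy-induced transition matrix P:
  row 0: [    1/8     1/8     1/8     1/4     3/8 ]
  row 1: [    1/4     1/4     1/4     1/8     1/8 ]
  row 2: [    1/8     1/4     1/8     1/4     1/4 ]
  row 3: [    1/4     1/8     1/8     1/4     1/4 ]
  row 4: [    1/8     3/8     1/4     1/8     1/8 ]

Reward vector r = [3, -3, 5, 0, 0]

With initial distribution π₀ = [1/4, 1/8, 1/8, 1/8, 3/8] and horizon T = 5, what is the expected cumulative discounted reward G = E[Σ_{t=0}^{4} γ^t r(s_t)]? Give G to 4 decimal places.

t=0: π = [0.2500, 0.1250, 0.1250, 0.1250, 0.3750], E[r] = 1.0000, γ^t·E[r] = 1.000000, running G = 1.000000
t=1: π = [0.1563, 0.2500, 0.1875, 0.1875, 0.2188], E[r] = 0.6563, γ^t·E[r] = 0.590625, running G = 1.590625
t=2: π = [0.1797, 0.2344, 0.1836, 0.1914, 0.2109], E[r] = 0.7539, γ^t·E[r] = 0.610664, running G = 2.201289
t=3: π = [0.1782, 0.2300, 0.1807, 0.1943, 0.2168], E[r] = 0.7480, γ^t·E[r] = 0.545326, running G = 2.746615
t=4: π = [0.1780, 0.2305, 0.1808, 0.1942, 0.2164], E[r] = 0.7468, γ^t·E[r] = 0.489953, running G = 3.236568

G = 3.2366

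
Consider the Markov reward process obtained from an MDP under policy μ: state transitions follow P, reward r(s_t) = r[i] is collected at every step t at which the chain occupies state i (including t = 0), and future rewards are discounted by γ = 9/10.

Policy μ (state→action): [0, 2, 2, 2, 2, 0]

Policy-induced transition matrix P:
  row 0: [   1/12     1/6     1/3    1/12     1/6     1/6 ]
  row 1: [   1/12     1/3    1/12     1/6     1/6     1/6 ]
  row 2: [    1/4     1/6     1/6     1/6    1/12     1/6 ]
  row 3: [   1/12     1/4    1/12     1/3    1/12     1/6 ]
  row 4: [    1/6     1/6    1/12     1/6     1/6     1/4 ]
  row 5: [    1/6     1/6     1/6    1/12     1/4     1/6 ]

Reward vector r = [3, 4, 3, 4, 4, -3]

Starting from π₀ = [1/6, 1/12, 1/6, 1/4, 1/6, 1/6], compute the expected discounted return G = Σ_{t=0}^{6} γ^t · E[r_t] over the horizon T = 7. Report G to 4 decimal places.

t=0: π = [0.1667, 0.0833, 0.1667, 0.2500, 0.1667, 0.1667], E[r] = 2.5000, γ^t·E[r] = 2.500000, running G = 2.500000
t=1: π = [0.1389, 0.2014, 0.1528, 0.1806, 0.1458, 0.1806], E[r] = 2.4444, γ^t·E[r] = 2.200000, running G = 4.700000
t=2: π = [0.1360, 0.2153, 0.1458, 0.1701, 0.1539, 0.1788], E[r] = 2.4664, γ^t·E[r] = 1.997813, running G = 6.697813
t=3: π = [0.1354, 0.2167, 0.1444, 0.1688, 0.1552, 0.1795], E[r] = 2.4638, γ^t·E[r] = 1.796098, running G = 8.493910
t=4: π = [0.1353, 0.2169, 0.1442, 0.1686, 0.1555, 0.1796], E[r] = 2.4633, γ^t·E[r] = 1.616185, running G = 10.110095
t=5: π = [0.1353, 0.2169, 0.1441, 0.1685, 0.1556, 0.1796], E[r] = 2.4632, γ^t·E[r] = 1.454486, running G = 11.564580
t=6: π = [0.1353, 0.2169, 0.1441, 0.1685, 0.1556, 0.1796], E[r] = 2.4632, γ^t·E[r] = 1.309023, running G = 12.873603

G = 12.8736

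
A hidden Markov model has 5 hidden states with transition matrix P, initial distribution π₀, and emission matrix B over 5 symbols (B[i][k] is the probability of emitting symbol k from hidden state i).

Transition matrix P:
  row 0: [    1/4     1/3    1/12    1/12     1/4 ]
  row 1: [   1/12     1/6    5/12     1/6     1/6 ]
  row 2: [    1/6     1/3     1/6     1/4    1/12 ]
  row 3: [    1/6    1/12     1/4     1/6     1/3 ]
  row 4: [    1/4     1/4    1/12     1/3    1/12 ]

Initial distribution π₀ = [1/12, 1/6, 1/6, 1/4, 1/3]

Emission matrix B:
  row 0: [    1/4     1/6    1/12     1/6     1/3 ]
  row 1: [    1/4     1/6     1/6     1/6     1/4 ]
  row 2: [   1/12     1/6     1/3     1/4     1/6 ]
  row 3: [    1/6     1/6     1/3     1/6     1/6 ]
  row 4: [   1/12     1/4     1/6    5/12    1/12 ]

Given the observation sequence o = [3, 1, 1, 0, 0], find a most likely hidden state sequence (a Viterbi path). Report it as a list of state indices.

path = [4, 3, 4, 0, 1]

t=0: δ = [1.389e-02, 2.778e-02, 4.167e-02, 4.167e-02, 1.389e-01]  (obs o_0=3)
t=1: δ = [5.787e-03, 5.787e-03, 1.929e-03, 7.716e-03, 3.472e-03]  ψ = [4, 4, 1, 4, 3]  (obs o_1=1)
t=2: δ = [2.411e-04, 3.215e-04, 4.019e-04, 2.143e-04, 6.430e-04]  ψ = [0, 0, 1, 3, 3]  (obs o_2=1)
t=3: δ = [4.019e-05, 4.019e-05, 1.116e-05, 3.572e-05, 5.954e-06]  ψ = [4, 4, 1, 4, 3]  (obs o_3=0)
t=4: δ = [2.512e-06, 3.349e-06, 1.395e-06, 1.116e-06, 9.923e-07]  ψ = [0, 0, 1, 1, 3]  (obs o_4=0)
backtrack: best end state = 1; path = [4, 3, 4, 0, 1]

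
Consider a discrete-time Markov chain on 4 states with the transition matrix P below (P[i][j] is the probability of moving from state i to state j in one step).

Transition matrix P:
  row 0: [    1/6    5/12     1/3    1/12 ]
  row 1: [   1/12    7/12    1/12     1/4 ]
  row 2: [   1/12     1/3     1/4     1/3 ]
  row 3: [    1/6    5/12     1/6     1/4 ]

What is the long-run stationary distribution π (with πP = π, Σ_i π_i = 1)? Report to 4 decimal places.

Balance equations π_j = Σ_i π_i·P[i][j]:
  π_0 = 1/6·π_0 + 1/12·π_1 + 1/12·π_2 + 1/6·π_3
  π_1 = 5/12·π_0 + 7/12·π_1 + 1/3·π_2 + 5/12·π_3
  π_2 = 1/3·π_0 + 1/12·π_1 + 1/4·π_2 + 1/6·π_3
  normalize: π_0 + π_1 + π_2 + π_3 = 1
Solving the linear system gives exactly π = [25/221, 107/221, 35/221, 54/221].

π = [0.1131, 0.4842, 0.1584, 0.2443]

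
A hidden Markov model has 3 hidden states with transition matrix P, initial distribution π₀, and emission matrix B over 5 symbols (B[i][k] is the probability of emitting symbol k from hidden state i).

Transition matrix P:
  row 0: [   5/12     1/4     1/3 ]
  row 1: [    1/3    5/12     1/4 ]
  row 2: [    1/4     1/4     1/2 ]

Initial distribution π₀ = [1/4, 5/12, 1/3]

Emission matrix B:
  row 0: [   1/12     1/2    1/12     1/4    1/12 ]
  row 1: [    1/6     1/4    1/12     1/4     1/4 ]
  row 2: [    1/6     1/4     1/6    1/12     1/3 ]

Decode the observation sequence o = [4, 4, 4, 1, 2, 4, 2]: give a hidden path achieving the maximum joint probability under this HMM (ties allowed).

t=0: δ = [2.083e-02, 1.042e-01, 1.111e-01]  (obs o_0=4)
t=1: δ = [2.894e-03, 1.085e-02, 1.852e-02]  ψ = [1, 1, 2]  (obs o_1=4)
t=2: δ = [3.858e-04, 1.157e-03, 3.086e-03]  ψ = [2, 2, 2]  (obs o_2=4)
t=3: δ = [3.858e-04, 1.929e-04, 3.858e-04]  ψ = [2, 2, 2]  (obs o_3=1)
t=4: δ = [1.340e-05, 8.038e-06, 3.215e-05]  ψ = [0, 0, 2]  (obs o_4=2)
t=5: δ = [6.698e-07, 2.009e-06, 5.358e-06]  ψ = [2, 2, 2]  (obs o_5=4)
t=6: δ = [1.116e-07, 1.116e-07, 4.465e-07]  ψ = [2, 2, 2]  (obs o_6=2)
backtrack: best end state = 2; path = [2, 2, 2, 2, 2, 2, 2]

path = [2, 2, 2, 2, 2, 2, 2]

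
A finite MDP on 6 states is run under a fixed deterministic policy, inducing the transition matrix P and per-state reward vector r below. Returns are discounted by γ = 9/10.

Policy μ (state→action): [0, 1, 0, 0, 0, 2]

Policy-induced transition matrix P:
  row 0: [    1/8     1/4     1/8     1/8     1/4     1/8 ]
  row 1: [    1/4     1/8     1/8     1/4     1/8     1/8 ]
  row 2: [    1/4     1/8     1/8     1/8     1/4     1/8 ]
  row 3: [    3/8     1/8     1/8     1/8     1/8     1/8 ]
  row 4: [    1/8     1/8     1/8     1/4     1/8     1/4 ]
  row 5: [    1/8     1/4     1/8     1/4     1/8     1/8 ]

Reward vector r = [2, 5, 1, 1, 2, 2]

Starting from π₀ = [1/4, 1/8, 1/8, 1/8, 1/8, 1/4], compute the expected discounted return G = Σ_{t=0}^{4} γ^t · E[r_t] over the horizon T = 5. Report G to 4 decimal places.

G = 8.9654

t=0: π = [0.2500, 0.1250, 0.1250, 0.1250, 0.1250, 0.2500], E[r] = 2.1250, γ^t·E[r] = 2.125000, running G = 2.125000
t=1: π = [0.1875, 0.1875, 0.1250, 0.1875, 0.1719, 0.1406], E[r] = 2.2500, γ^t·E[r] = 2.025000, running G = 4.150000
t=2: π = [0.2109, 0.1660, 0.1250, 0.1875, 0.1641, 0.1465], E[r] = 2.1855, γ^t·E[r] = 1.770293, running G = 5.920293
t=3: π = [0.2083, 0.1697, 0.1250, 0.1846, 0.1670, 0.1455], E[r] = 2.1995, γ^t·E[r] = 1.603408, running G = 7.523701
t=4: π = [0.2080, 0.1692, 0.1250, 0.1853, 0.1667, 0.1459], E[r] = 2.1974, γ^t·E[r] = 1.441706, running G = 8.965407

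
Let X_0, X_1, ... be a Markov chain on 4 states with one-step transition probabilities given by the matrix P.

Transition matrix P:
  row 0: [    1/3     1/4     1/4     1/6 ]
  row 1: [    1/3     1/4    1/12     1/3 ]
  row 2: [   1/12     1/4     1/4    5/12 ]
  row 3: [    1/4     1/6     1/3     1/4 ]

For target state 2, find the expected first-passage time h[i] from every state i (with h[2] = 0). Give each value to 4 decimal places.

First-step conditioning: h[2] = 0; for i ≠ 2, h[i] = 1 + Σ_k P[i][k]·h[k].
  h[0] = 1 + 1/3·h[0] + 1/4·h[1] + 1/6·h[3]
  h[1] = 1 + 1/3·h[0] + 1/4·h[1] + 1/3·h[3]
  h[3] = 1 + 1/4·h[0] + 1/6·h[1] + 1/4·h[3]
Solving the 3×3 linear system over states ≠ 2 gives exactly h = [804/185, 924/185, 0, 144/37] (h[2] = 0 is the target).

h = [4.3459, 4.9946, 0.0000, 3.8919]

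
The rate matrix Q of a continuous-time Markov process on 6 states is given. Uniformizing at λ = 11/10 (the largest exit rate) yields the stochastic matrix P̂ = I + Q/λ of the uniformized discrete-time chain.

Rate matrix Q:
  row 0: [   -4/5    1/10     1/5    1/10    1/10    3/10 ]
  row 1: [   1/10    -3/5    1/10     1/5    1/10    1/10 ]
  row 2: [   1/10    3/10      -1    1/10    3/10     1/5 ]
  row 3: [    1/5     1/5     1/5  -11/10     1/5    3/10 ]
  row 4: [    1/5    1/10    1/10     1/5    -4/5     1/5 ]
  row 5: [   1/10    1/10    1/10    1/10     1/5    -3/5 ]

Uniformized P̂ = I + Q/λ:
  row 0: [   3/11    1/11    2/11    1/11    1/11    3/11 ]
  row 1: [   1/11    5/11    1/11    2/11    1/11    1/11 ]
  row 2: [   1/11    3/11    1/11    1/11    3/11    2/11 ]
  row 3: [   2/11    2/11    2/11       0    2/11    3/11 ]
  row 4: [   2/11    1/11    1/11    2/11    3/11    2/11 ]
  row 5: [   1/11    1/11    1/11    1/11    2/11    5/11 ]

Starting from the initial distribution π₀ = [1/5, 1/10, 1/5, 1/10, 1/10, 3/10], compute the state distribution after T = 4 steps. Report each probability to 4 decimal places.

π = [0.1436, 0.1907, 0.1143, 0.1140, 0.1782, 0.2592]

t=0: π = [0.2000, 0.1000, 0.2000, 0.1000, 0.1000, 0.3000]
t=1: π = [0.1455, 0.1727, 0.1182, 0.1000, 0.1818, 0.2818]
t=2: π = [0.1430, 0.1843, 0.1132, 0.1140, 0.1802, 0.2653]
t=3: π = [0.1437, 0.1889, 0.1143, 0.1137, 0.1787, 0.2608]
t=4: π = [0.1436, 0.1907, 0.1143, 0.1140, 0.1782, 0.2592]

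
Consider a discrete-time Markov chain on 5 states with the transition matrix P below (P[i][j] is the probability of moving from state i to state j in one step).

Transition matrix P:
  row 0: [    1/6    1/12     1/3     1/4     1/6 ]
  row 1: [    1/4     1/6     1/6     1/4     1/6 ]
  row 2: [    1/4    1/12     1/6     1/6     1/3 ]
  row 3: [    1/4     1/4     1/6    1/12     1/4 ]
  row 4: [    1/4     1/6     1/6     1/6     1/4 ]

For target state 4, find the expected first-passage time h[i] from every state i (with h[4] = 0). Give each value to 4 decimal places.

h = [4.4842, 4.5979, 3.8589, 4.2695, 0.0000]

First-step conditioning: h[4] = 0; for i ≠ 4, h[i] = 1 + Σ_k P[i][k]·h[k].
  h[0] = 1 + 1/6·h[0] + 1/12·h[1] + 1/3·h[2] + 1/4·h[3]
  h[1] = 1 + 1/4·h[0] + 1/6·h[1] + 1/6·h[2] + 1/4·h[3]
  h[2] = 1 + 1/4·h[0] + 1/12·h[1] + 1/6·h[2] + 1/6·h[3]
  h[3] = 1 + 1/4·h[0] + 1/4·h[1] + 1/6·h[2] + 1/12·h[3]
Solving the 4×4 linear system over states ≠ 4 gives exactly h = [426/95, 2184/475, 1833/475, 2028/475, 0] (h[4] = 0 is the target).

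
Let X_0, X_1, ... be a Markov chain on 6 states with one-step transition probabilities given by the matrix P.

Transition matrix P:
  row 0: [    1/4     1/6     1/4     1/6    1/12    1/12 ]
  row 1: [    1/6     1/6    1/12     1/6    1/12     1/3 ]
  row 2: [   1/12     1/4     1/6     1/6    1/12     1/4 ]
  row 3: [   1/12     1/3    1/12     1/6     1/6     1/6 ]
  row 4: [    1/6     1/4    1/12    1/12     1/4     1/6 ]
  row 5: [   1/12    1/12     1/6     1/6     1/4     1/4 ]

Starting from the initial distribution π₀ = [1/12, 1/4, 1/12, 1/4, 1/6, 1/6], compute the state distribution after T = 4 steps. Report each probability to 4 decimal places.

t=0: π = [0.0833, 0.2500, 0.0833, 0.2500, 0.1667, 0.1667]
t=1: π = [0.1319, 0.2153, 0.1181, 0.1528, 0.1597, 0.2222]
t=2: π = [0.1366, 0.1968, 0.1337, 0.1534, 0.1597, 0.2199]
t=3: π = [0.1358, 0.1984, 0.1356, 0.1534, 0.1594, 0.2175]
t=4: π = [0.1358, 0.1987, 0.1354, 0.1534, 0.1589, 0.2178]

π = [0.1358, 0.1987, 0.1354, 0.1534, 0.1589, 0.2178]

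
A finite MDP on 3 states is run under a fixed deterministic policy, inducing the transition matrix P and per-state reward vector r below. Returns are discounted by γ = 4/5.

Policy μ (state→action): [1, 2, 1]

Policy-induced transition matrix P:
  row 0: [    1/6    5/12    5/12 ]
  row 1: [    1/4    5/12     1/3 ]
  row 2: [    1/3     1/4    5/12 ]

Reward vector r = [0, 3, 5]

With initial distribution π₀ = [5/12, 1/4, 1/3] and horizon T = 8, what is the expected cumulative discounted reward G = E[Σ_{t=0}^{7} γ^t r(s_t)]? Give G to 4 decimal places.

G = 11.9288

t=0: π = [0.4167, 0.2500, 0.3333], E[r] = 2.4167, γ^t·E[r] = 2.416667, running G = 2.416667
t=1: π = [0.2431, 0.3611, 0.3958], E[r] = 3.0625, γ^t·E[r] = 2.450000, running G = 4.866667
t=2: π = [0.2627, 0.3507, 0.3866], E[r] = 2.9850, γ^t·E[r] = 1.910370, running G = 6.777037
t=3: π = [0.2603, 0.3522, 0.3874], E[r] = 2.9939, γ^t·E[r] = 1.532889, running G = 8.309926
t=4: π = [0.2606, 0.3521, 0.3873], E[r] = 2.9928, γ^t·E[r] = 1.225870, running G = 9.535796
t=5: π = [0.2606, 0.3521, 0.3873], E[r] = 2.9930, γ^t·E[r] = 0.980737, running G = 10.516533
t=6: π = [0.2606, 0.3521, 0.3873], E[r] = 2.9930, γ^t·E[r] = 0.784586, running G = 11.301118
t=7: π = [0.2606, 0.3521, 0.3873], E[r] = 2.9930, γ^t·E[r] = 0.627669, running G = 11.928787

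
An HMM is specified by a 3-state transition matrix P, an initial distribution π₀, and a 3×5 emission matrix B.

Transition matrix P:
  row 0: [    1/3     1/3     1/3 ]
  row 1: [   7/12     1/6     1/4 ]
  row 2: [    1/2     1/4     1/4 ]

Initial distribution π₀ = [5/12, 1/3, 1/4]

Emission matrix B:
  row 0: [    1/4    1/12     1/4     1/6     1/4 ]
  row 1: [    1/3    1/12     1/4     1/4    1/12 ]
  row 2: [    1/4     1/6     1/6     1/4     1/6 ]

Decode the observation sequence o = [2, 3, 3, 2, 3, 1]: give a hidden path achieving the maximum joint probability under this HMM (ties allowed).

path = [1, 0, 1, 0, 1, 0]

t=0: δ = [1.042e-01, 8.333e-02, 4.167e-02]  (obs o_0=2)
t=1: δ = [8.102e-03, 8.681e-03, 8.681e-03]  ψ = [1, 0, 0]  (obs o_1=3)
t=2: δ = [8.439e-04, 6.752e-04, 6.752e-04]  ψ = [1, 0, 0]  (obs o_2=3)
t=3: δ = [9.846e-05, 7.033e-05, 4.689e-05]  ψ = [1, 0, 0]  (obs o_3=2)
t=4: δ = [6.838e-06, 8.205e-06, 8.205e-06]  ψ = [1, 0, 0]  (obs o_4=3)
t=5: δ = [3.989e-07, 1.899e-07, 3.799e-07]  ψ = [1, 0, 0]  (obs o_5=1)
backtrack: best end state = 0; path = [1, 0, 1, 0, 1, 0]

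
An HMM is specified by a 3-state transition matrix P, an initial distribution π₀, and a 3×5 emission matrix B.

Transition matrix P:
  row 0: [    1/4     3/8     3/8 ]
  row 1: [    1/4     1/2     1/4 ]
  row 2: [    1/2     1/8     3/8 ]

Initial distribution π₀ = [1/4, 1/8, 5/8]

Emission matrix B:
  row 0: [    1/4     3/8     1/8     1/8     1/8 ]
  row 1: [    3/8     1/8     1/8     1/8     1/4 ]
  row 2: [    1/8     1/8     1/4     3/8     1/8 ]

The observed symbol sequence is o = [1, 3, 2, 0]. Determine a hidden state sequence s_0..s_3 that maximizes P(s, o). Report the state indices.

path = [0, 2, 2, 0]

t=0: δ = [9.375e-02, 1.562e-02, 7.812e-02]  (obs o_0=1)
t=1: δ = [4.883e-03, 4.395e-03, 1.318e-02]  ψ = [2, 0, 0]  (obs o_1=3)
t=2: δ = [8.240e-04, 2.747e-04, 1.236e-03]  ψ = [2, 1, 2]  (obs o_2=2)
t=3: δ = [1.545e-04, 1.159e-04, 5.794e-05]  ψ = [2, 0, 2]  (obs o_3=0)
backtrack: best end state = 0; path = [0, 2, 2, 0]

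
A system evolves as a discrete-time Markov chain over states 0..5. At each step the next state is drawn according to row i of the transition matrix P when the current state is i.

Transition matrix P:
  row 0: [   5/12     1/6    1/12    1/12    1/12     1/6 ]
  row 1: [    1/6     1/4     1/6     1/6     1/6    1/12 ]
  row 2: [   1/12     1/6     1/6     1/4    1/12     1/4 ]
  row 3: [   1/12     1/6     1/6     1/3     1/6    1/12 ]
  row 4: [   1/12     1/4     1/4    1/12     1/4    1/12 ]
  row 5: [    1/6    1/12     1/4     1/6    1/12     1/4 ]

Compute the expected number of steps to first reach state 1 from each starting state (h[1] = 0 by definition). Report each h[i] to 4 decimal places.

h = [6.1667, 0.0000, 6.1929, 6.0340, 5.4999, 6.7200]

First-step conditioning: h[1] = 0; for i ≠ 1, h[i] = 1 + Σ_k P[i][k]·h[k].
  h[0] = 1 + 5/12·h[0] + 1/12·h[2] + 1/12·h[3] + 1/12·h[4] + 1/6·h[5]
  h[2] = 1 + 1/12·h[0] + 1/6·h[2] + 1/4·h[3] + 1/12·h[4] + 1/4·h[5]
  h[3] = 1 + 1/12·h[0] + 1/6·h[2] + 1/3·h[3] + 1/6·h[4] + 1/12·h[5]
  h[4] = 1 + 1/12·h[0] + 1/4·h[2] + 1/12·h[3] + 1/4·h[4] + 1/12·h[5]
  h[5] = 1 + 1/6·h[0] + 1/4·h[2] + 1/6·h[3] + 1/12·h[4] + 1/4·h[5]
Solving the 5×5 linear system over states ≠ 1 gives exactly h = [42396/6875, 0, 42576/6875, 41484/6875, 37812/6875, 168/25] (h[1] = 0 is the target).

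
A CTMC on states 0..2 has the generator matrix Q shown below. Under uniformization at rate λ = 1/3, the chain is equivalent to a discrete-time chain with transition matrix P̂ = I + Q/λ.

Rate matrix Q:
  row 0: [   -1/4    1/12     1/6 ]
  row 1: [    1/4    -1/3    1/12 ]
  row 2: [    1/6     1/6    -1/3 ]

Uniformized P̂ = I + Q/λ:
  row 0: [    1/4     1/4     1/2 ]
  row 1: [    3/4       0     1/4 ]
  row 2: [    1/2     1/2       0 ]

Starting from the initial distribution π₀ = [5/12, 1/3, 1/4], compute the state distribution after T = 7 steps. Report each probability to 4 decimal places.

π = [0.4514, 0.2583, 0.2903]

t=0: π = [0.4167, 0.3333, 0.2500]
t=1: π = [0.4792, 0.2292, 0.2917]
t=2: π = [0.4375, 0.2656, 0.2969]
t=3: π = [0.4570, 0.2578, 0.2852]
t=4: π = [0.4502, 0.2568, 0.2930]
t=5: π = [0.4517, 0.2590, 0.2893]
t=6: π = [0.4518, 0.2576, 0.2906]
t=7: π = [0.4514, 0.2583, 0.2903]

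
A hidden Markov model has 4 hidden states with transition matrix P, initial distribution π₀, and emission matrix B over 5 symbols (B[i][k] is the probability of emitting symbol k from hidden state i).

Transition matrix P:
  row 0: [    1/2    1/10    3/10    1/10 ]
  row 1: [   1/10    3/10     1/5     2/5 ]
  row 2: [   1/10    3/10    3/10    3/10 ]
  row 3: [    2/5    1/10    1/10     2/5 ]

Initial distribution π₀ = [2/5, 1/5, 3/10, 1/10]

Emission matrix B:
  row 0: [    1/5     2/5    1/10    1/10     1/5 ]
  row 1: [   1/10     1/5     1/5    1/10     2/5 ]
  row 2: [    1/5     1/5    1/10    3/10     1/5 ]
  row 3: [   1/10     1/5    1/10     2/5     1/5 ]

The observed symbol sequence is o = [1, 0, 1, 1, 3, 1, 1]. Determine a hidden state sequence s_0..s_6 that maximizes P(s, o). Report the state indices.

t=0: δ = [1.600e-01, 4.000e-02, 6.000e-02, 2.000e-02]  (obs o_0=1)
t=1: δ = [1.600e-02, 1.800e-03, 9.600e-03, 1.800e-03]  ψ = [0, 2, 0, 2]  (obs o_1=0)
t=2: δ = [3.200e-03, 5.760e-04, 9.600e-04, 5.760e-04]  ψ = [0, 2, 0, 2]  (obs o_2=1)
t=3: δ = [6.400e-04, 6.400e-05, 1.920e-04, 6.400e-05]  ψ = [0, 0, 0, 0]  (obs o_3=1)
t=4: δ = [3.200e-05, 6.400e-06, 5.760e-05, 2.560e-05]  ψ = [0, 0, 0, 0]  (obs o_4=3)
t=5: δ = [6.400e-06, 3.456e-06, 3.456e-06, 3.456e-06]  ψ = [0, 2, 2, 2]  (obs o_5=1)
t=6: δ = [1.280e-06, 2.074e-07, 3.840e-07, 2.765e-07]  ψ = [0, 1, 0, 1]  (obs o_6=1)
backtrack: best end state = 0; path = [0, 0, 0, 0, 0, 0, 0]

path = [0, 0, 0, 0, 0, 0, 0]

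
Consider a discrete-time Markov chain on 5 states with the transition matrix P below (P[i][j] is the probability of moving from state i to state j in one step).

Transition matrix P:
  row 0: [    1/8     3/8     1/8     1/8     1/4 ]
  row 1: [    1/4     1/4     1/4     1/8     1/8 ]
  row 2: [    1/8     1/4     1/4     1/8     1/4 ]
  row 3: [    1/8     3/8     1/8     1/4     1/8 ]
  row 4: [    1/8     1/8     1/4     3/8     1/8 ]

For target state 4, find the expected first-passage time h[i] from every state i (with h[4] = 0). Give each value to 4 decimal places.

First-step conditioning: h[4] = 0; for i ≠ 4, h[i] = 1 + Σ_k P[i][k]·h[k].
  h[0] = 1 + 1/8·h[0] + 3/8·h[1] + 1/8·h[2] + 1/8·h[3]
  h[1] = 1 + 1/4·h[0] + 1/4·h[1] + 1/4·h[2] + 1/8·h[3]
  h[2] = 1 + 1/8·h[0] + 1/4·h[1] + 1/4·h[2] + 1/8·h[3]
  h[3] = 1 + 1/8·h[0] + 3/8·h[1] + 1/8·h[2] + 1/4·h[3]
Solving the 4×4 linear system over states ≠ 4 gives exactly h = [896/173, 994/173, 882/173, 1024/173, 0] (h[4] = 0 is the target).

h = [5.1792, 5.7457, 5.0983, 5.9191, 0.0000]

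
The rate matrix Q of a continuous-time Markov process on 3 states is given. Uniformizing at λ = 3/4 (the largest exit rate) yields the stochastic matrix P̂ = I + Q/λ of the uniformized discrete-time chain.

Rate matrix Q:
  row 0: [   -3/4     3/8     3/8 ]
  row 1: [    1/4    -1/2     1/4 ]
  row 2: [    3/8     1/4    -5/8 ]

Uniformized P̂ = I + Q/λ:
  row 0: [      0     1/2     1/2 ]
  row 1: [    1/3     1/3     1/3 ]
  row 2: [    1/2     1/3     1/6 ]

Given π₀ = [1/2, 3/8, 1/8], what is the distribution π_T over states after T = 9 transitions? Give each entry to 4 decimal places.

π = [0.2908, 0.3819, 0.3274]

t=0: π = [0.5000, 0.3750, 0.1250]
t=1: π = [0.1875, 0.4167, 0.3958]
t=2: π = [0.3368, 0.3646, 0.2986]
t=3: π = [0.2708, 0.3895, 0.3397]
t=4: π = [0.2997, 0.3785, 0.3219]
t=5: π = [0.2871, 0.3833, 0.3296]
t=6: π = [0.2926, 0.3812, 0.3262]
t=7: π = [0.2902, 0.3821, 0.3277]
t=8: π = [0.2912, 0.3817, 0.3271]
t=9: π = [0.2908, 0.3819, 0.3274]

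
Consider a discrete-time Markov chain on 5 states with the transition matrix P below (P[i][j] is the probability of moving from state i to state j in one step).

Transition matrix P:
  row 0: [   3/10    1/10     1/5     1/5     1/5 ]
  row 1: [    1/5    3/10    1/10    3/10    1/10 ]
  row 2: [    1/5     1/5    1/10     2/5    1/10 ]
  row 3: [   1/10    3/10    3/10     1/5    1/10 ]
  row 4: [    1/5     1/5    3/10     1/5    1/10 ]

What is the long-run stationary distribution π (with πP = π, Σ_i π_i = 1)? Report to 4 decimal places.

Balance equations π_j = Σ_i π_i·P[i][j]:
  π_0 = 3/10·π_0 + 1/5·π_1 + 1/5·π_2 + 1/10·π_3 + 1/5·π_4
  π_1 = 1/10·π_0 + 3/10·π_1 + 1/5·π_2 + 3/10·π_3 + 1/5·π_4
  π_2 = 1/5·π_0 + 1/10·π_1 + 1/10·π_2 + 3/10·π_3 + 3/10·π_4
  π_3 = 1/5·π_0 + 3/10·π_1 + 2/5·π_2 + 1/5·π_3 + 1/5·π_4
  normalize: π_0 + π_1 + π_2 + π_3 + π_4 = 1
Solving the linear system gives exactly π = [929/4811, 1106/4811, 941/4811, 1261/4811, 574/4811].

π = [0.1931, 0.2299, 0.1956, 0.2621, 0.1193]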